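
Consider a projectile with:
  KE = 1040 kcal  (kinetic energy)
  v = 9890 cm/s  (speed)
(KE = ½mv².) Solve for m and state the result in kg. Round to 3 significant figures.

Solving KE = ½mv² for m: m = 2·KE/v².
KE = 1040 kcal = 4.351×10^6 J; v = 9890 cm/s = 98.90 m/s.
m = 889.7 kg

890 kg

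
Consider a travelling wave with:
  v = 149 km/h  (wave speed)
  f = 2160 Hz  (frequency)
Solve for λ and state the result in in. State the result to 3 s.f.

0.754 in

Solving v = f·λ for λ: λ = v/f.
v = 149 km/h = 41.39 m/s; f = 2160 Hz.
λ = 0.01916 m
0.01916 m × (1 in / 0.02540 m) = 0.7544 in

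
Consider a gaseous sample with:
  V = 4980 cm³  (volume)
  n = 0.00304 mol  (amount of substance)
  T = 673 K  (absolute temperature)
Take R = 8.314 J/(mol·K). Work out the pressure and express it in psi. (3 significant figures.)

From the ideal-gas law: P = nRT/V.
V = 4980 cm³ = 0.004980 m³; n = 0.00304 mol; T = 673 K; R = 8.314 J/(mol·K).
P = 3416 Pa  (the unit combination reduces to kg/(m·s²) = Pa)
3416 Pa × (1 psi / 6895 Pa) = 0.4954 psi

0.495 psi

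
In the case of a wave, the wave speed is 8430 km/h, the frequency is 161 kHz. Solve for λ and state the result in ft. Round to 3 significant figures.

0.0477 ft

Rearranging v = f·λ for λ: λ = v/f.
v = 8430 km/h = 2342 m/s; f = 161 kHz = 1.610×10^5 Hz.
λ = 0.01454 m
0.01454 m × (1 ft / 0.3048 m) = 0.04772 ft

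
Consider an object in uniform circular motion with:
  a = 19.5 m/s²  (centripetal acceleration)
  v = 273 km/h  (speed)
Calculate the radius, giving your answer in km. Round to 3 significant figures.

0.295 km

Rearranging a = v²/r for r: r = v²/a.
a = 19.5 m/s²; v = 273 km/h = 75.83 m/s.
r = 294.9 m
294.9 m × (1 km / 1000 m) = 0.2949 km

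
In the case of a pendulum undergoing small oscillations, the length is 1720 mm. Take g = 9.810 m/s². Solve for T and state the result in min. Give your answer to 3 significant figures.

0.0438 min

Directly: T = 2π√(L/g).
L = 1720 mm = 1.720 m; g = 9.810 m/s².
T = 2.631 s
2.631 s × (1 min / 60.00 s) = 0.04385 min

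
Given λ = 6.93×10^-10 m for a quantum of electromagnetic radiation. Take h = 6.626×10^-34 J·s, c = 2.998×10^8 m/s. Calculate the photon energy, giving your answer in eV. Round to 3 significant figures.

Directly: E = hc/λ.
λ = 6.93×10^-10 m; h = 6.626×10^-34 J·s; c = 2.998×10^8 m/s.
E = 2.866×10^-16 J
2.866×10^-16 J × (1 eV / 1.602×10^-19 J) = 1789 eV

1790 eV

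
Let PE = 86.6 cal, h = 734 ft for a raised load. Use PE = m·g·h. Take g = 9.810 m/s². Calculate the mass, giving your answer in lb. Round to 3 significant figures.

0.364 lb

Rearranging: m = PE/(g·h).
PE = 86.6 cal = 362.3 J; h = 734 ft = 223.7 m; g = 9.810 m/s².
m = 0.1651 kg
0.1651 kg × (1 lb / 0.4536 kg) = 0.3640 lb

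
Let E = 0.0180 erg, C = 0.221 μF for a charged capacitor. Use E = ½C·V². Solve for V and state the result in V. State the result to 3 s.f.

0.128 V

Solving E = ½C·V² for V: V = √(2E/C).
E = 0.0180 erg = 1.800×10^-9 J; C = 0.221 μF = 2.210×10^-7 F.
V = 0.1276 V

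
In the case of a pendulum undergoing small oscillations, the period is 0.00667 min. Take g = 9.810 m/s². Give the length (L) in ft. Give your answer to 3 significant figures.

0.131 ft

Rearranging T = 2π√(L/g) for L: L = g·(T/2π)².
T = 0.00667 min = 0.4002 s; g = 9.810 m/s².
L = 0.03980 m
0.03980 m × (1 ft / 0.3048 m) = 0.1306 ft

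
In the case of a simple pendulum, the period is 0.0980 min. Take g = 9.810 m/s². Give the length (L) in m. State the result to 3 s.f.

Rearranging: L = g·(T/2π)².
T = 0.0980 min = 5.880 s; g = 9.810 m/s².
L = 8.591 m

8.59 m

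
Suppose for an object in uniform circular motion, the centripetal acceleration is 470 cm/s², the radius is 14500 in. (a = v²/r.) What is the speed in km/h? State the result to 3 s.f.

150 km/h

Rearranging: v = √(a·r).
a = 470 cm/s² = 4.700 m/s²; r = 14500 in = 368.3 m.
v = 41.61 m/s
41.61 m/s × (1 km/h / 0.2778 m/s) = 149.8 km/h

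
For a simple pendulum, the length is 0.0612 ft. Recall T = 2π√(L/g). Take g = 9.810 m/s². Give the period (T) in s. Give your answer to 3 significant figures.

T is given directly by: T = 2π√(L/g).
L = 0.0612 ft = 0.01865 m; g = 9.810 m/s².
T = 0.2740 s

0.274 s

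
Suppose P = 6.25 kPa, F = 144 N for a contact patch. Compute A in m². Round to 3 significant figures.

Rearranging: A = F/P.
P = 6.25 kPa = 6250 Pa; F = 144 N.
A = 0.02304 m²

0.0230 m²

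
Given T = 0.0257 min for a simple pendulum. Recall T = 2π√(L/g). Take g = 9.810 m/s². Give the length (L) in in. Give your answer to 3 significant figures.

Rearranging T = 2π√(L/g) for L: L = g·(T/2π)².
T = 0.0257 min = 1.542 s; g = 9.810 m/s².
L = 0.5909 m
0.5909 m × (1 in / 0.02540 m) = 23.26 in

23.3 in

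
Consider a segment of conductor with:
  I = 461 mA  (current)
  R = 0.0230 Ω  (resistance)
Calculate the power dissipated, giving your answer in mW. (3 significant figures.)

4.89 mW

P is given directly by: P = I²R.
I = 461 mA = 0.4610 A; R = 0.0230 Ω.
P = 0.004888 W
0.004888 W × (1 mW / 0.001000 W) = 4.888 mW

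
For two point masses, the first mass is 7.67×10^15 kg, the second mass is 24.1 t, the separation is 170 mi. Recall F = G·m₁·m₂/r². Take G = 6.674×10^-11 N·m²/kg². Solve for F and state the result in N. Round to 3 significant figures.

F is given directly by: F = Gm₁m₂/r².
m₁ = 7.67×10^15 kg; m₂ = 24.1 t = 24100 kg; r = 170 mi = 2.736×10^5 m; G = 6.674×10^-11 N·m²/kg².
F = 0.1648 N

0.165 N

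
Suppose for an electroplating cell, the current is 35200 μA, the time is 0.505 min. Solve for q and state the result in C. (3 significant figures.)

q is given directly by: q = It.
I = 35200 μA = 0.03520 A; t = 0.505 min = 30.30 s.
q = 1.067 C

1.07 C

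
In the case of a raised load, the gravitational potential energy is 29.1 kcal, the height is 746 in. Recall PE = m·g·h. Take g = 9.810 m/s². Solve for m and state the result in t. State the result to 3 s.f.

Rearranging PE = m·g·h for m: m = PE/(g·h).
PE = 29.1 kcal = 1.218×10^5 J; h = 746 in = 18.95 m; g = 9.810 m/s².
m = 655.0 kg
655.0 kg × (1 t / 1000 kg) = 0.6550 t

0.655 t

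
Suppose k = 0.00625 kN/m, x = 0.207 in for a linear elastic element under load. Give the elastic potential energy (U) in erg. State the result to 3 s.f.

864 erg

Directly: U = ½kx².
k = 0.00625 kN/m = 6.250 N/m; x = 0.207 in = 0.005258 m.
U = 8.639×10^-5 J
8.639×10^-5 J × (1 erg / 1.000×10^-7 J) = 863.9 erg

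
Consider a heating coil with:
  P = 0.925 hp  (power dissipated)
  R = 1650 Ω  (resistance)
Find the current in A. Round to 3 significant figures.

Rearranging: I = √(P/R).
P = 0.925 hp = 689.8 W; R = 1650 Ω.
I = 0.6466 A

0.647 A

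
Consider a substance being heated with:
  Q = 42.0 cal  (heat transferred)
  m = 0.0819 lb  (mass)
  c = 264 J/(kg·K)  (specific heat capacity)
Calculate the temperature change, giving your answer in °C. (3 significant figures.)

17.9 °C

Solving Q = m·c·ΔT for ΔT: ΔT = Q/(m·c).
Q = 42.0 cal = 175.7 J; m = 0.0819 lb = 0.03715 kg; c = 264 J/(kg·K).
ΔT = 17.92 K
Since 1 °C = 1 K, 17.92 °C.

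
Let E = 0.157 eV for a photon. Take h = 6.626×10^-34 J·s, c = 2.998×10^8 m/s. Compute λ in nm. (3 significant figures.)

7900 nm

Solving E = h·c/λ for λ: λ = hc/E.
E = 0.157 eV = 2.515×10^-20 J; h = 6.626×10^-34 J·s; c = 2.998×10^8 m/s.
λ = 7.897×10^-6 m
7.897×10^-6 m × (1 nm / 1.000×10^-9 m) = 7897 nm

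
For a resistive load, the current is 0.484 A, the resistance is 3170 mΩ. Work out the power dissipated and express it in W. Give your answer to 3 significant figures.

0.743 W

Directly: P = I²R.
I = 0.484 A; R = 3170 mΩ = 3.170 Ω.
P = 0.7426 W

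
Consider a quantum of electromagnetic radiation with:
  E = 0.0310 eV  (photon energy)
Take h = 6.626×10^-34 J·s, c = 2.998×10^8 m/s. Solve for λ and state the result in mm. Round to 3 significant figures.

Solving E = h·c/λ for λ: λ = hc/E.
E = 0.0310 eV = 4.967×10^-21 J; h = 6.626×10^-34 J·s; c = 2.998×10^8 m/s.
λ = 4.000×10^-5 m
4.000×10^-5 m × (1 mm / 0.001000 m) = 0.04000 mm

0.0400 mm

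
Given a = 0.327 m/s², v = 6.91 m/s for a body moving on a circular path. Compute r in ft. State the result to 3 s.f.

479 ft

Rearranging a = v²/r for r: r = v²/a.
a = 0.327 m/s²; v = 6.91 m/s.
r = 146.0 m
146.0 m × (1 ft / 0.3048 m) = 479.1 ft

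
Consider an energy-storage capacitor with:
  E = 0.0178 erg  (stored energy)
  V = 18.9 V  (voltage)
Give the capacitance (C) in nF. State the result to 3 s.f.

0.00997 nF

Rearranging: C = 2E/V².
E = 0.0178 erg = 1.780×10^-9 J; V = 18.9 V.
C = 9.966×10^-12 F
9.966×10^-12 F × (1 nF / 1.000×10^-9 F) = 0.009966 nF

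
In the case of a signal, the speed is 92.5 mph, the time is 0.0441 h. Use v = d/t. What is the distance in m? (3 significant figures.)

Rearranging v = d/t for d: d = v·t.
v = 92.5 mph = 41.35 m/s; t = 0.0441 h = 158.8 s.
d = 6565 m

6560 m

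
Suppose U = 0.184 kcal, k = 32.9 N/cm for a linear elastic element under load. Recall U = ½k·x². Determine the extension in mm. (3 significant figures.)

684 mm

Solving U = ½k·x² for x: x = √(2U/k).
U = 0.184 kcal = 769.9 J; k = 32.9 N/cm = 3290 N/m.
x = 0.6841 m
0.6841 m × (1 mm / 0.001000 m) = 684.1 mm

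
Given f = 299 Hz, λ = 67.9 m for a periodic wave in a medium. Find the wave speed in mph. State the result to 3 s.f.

45400 mph

Directly: v = fλ.
f = 299 Hz; λ = 67.9 m.
v = 20302 m/s
20302 m/s × (1 mph / 0.4470 m/s) = 45415 mph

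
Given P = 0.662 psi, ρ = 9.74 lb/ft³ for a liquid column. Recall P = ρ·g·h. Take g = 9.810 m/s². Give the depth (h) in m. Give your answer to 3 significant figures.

2.98 m

Rearranging: h = P/(ρ·g).
P = 0.662 psi = 4564 Pa; ρ = 9.74 lb/ft³ = 156.0 kg/m³; g = 9.810 m/s².
h = 2.982 m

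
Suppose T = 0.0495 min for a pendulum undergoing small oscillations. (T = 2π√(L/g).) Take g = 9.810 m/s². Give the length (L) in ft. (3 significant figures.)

Solving T = 2π√(L/g) for L: L = g·(T/2π)².
T = 0.0495 min = 2.970 s; g = 9.810 m/s².
L = 2.192 m
2.192 m × (1 ft / 0.3048 m) = 7.191 ft

7.19 ft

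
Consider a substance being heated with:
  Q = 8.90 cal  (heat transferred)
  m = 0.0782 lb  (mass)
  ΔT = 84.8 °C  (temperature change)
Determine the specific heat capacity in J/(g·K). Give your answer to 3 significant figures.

Solving Q = m·c·ΔT for c: c = Q/(m·ΔT).
Q = 8.90 cal = 37.24 J; m = 0.0782 lb = 0.03547 kg; ΔT = 84.8 °C = 84.80 K.
c = 12.38 J/(kg·K)
12.38 J/(kg·K) × (1 J/(g·K) / 1000 J/(kg·K)) = 0.01238 J/(g·K)

0.0124 J/(g·K)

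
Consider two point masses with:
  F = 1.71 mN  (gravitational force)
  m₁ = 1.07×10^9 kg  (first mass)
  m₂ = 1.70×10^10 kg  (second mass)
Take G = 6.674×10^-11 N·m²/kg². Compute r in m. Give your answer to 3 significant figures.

From Newton's law of gravitation: r = √(G·m₁m₂/F).
F = 1.71 mN = 0.001710 N; m₁ = 1.07×10^9 kg; m₂ = 1.70×10^10 kg; G = 6.674×10^-11 N·m²/kg².
r = 8.426×10^5 m

8.43×10^5 m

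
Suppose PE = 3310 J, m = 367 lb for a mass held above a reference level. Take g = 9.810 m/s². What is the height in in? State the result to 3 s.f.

Solving PE = m·g·h for h: h = PE/(m·g).
PE = 3310 J; m = 367 lb = 166.5 kg; g = 9.810 m/s².
h = 2.027 m
2.027 m × (1 in / 0.02540 m) = 79.80 in

79.8 in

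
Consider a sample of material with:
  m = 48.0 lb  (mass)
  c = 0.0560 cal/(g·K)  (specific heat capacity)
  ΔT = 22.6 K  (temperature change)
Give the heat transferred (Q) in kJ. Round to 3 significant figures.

115 kJ

Q is given directly by: Q = mcΔT.
m = 48.0 lb = 21.77 kg; c = 0.0560 cal/(g·K) = 234.3 J/(kg·K); ΔT = 22.6 K.
Q = 1.153×10^5 J
1.153×10^5 J × (1 kJ / 1000 J) = 115.3 kJ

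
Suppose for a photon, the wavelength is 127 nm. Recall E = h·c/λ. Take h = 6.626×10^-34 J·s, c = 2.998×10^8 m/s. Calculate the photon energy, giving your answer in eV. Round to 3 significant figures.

E is given directly by: E = hc/λ.
λ = 127 nm = 1.270×10^-7 m; h = 6.626×10^-34 J·s; c = 2.998×10^8 m/s.
E = 1.564×10^-18 J
1.564×10^-18 J × (1 eV / 1.602×10^-19 J) = 9.763 eV

9.76 eV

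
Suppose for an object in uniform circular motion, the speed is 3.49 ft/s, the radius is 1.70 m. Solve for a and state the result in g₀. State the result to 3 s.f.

0.0679 g₀

Directly: a = v²/r.
v = 3.49 ft/s = 1.064 m/s; r = 1.70 m.
a = 0.6656 m/s²
0.6656 m/s² × (1 g₀ / 9.807 m/s²) = 0.06788 g₀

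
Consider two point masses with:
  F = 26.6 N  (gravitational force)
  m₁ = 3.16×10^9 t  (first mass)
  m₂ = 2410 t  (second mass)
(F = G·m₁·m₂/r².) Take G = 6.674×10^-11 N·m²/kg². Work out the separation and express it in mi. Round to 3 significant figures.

From Newton's law of gravitation: r = √(G·m₁m₂/F).
F = 26.6 N; m₁ = 3.16×10^9 t = 3.160×10^12 kg; m₂ = 2410 t = 2.410×10^6 kg; G = 6.674×10^-11 N·m²/kg².
r = 4371 m
4371 m × (1 mi / 1609 m) = 2.716 mi

2.72 mi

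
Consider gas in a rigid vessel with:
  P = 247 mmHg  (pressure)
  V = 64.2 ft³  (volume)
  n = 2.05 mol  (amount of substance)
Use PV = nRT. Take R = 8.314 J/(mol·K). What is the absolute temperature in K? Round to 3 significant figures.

3510 K

From the ideal-gas law: T = PV/(nR).
P = 247 mmHg = 32931 Pa; V = 64.2 ft³ = 1.818 m³; n = 2.05 mol; R = 8.314 J/(mol·K).
T = 3512 K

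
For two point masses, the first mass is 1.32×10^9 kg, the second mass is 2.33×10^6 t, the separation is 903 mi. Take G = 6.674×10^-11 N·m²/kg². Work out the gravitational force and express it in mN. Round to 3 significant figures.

F is given directly by: F = Gm₁m₂/r².
m₁ = 1.32×10^9 kg; m₂ = 2.33×10^6 t = 2.330×10^9 kg; r = 903 mi = 1.453×10^6 m; G = 6.674×10^-11 N·m²/kg².
F = 9.719×10^-5 N
9.719×10^-5 N × (1 mN / 0.001000 N) = 0.09719 mN

0.0972 mN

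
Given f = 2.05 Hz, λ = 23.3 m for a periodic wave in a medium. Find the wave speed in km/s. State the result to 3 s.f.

Directly: v = fλ.
f = 2.05 Hz; λ = 23.3 m.
v = 47.77 m/s
47.77 m/s × (1 km/s / 1000 m/s) = 0.04777 km/s

0.0478 km/s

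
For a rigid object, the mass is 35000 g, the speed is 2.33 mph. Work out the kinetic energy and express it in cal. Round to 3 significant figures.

KE is given directly by: KE = ½mv².
m = 35000 g = 35.00 kg; v = 2.33 mph = 1.042 m/s.
KE = 18.99 J
18.99 J × (1 cal / 4.184 J) = 4.538 cal

4.54 cal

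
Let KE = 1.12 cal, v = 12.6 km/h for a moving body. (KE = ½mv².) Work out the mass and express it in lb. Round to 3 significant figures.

Rearranging KE = ½mv² for m: m = 2·KE/v².
KE = 1.12 cal = 4.686 J; v = 12.6 km/h = 3.500 m/s.
m = 0.7651 kg
0.7651 kg × (1 lb / 0.4536 kg) = 1.687 lb

1.69 lb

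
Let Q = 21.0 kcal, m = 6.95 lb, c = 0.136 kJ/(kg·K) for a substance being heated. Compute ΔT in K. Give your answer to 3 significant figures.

205 K

Rearranging Q = m·c·ΔT for ΔT: ΔT = Q/(m·c).
Q = 21.0 kcal = 87864 J; m = 6.95 lb = 3.152 kg; c = 0.136 kJ/(kg·K) = 136.0 J/(kg·K).
ΔT = 204.9 K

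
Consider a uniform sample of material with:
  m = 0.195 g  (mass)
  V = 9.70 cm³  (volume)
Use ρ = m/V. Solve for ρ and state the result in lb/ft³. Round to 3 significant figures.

ρ is given directly by: ρ = m/V.
m = 0.195 g = 1.950×10^-4 kg; V = 9.70 cm³ = 9.700×10^-6 m³.
ρ = 20.10 kg/m³
20.10 kg/m³ × (1 lb/ft³ / 16.02 kg/m³) = 1.255 lb/ft³

1.25 lb/ft³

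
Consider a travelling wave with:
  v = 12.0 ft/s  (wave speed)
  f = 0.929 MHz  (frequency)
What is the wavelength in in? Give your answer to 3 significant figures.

Rearranging v = f·λ for λ: λ = v/f.
v = 12.0 ft/s = 3.658 m/s; f = 0.929 MHz = 9.290×10^5 Hz.
λ = 3.937×10^-6 m
3.937×10^-6 m × (1 in / 0.02540 m) = 1.550×10^-4 in

1.55×10^-4 in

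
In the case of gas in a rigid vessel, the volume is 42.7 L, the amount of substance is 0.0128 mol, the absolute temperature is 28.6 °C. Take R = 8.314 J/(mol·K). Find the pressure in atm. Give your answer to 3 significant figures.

0.00742 atm

P is given directly by: P = nRT/V.
V = 42.7 L = 0.04270 m³; n = 0.0128 mol; T = 28.6 °C = 301.8 K; R = 8.314 J/(mol·K).
P = 752.0 Pa
752.0 Pa × (1 atm / 1.013×10^5 Pa) = 0.007422 atm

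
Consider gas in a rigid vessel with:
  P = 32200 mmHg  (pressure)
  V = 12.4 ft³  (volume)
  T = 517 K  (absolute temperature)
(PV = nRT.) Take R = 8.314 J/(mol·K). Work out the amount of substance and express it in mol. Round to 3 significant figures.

Rearranging PV = nRT for n: n = PV/(RT).
P = 32200 mmHg = 4.293×10^6 Pa; V = 12.4 ft³ = 0.3511 m³; T = 517 K; R = 8.314 J/(mol·K).
n = 350.7 mol

351 mol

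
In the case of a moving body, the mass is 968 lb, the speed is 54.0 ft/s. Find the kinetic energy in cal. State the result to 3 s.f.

KE is given directly by: KE = ½mv².
m = 968 lb = 439.1 kg; v = 54.0 ft/s = 16.46 m/s.
KE = 59474 J
59474 J × (1 cal / 4.184 J) = 14215 cal

14200 cal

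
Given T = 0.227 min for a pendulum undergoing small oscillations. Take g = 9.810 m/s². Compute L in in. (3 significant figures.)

Rearranging T = 2π√(L/g) for L: L = g·(T/2π)².
T = 0.227 min = 13.62 s; g = 9.810 m/s².
L = 46.10 m
46.10 m × (1 in / 0.02540 m) = 1815 in

1810 in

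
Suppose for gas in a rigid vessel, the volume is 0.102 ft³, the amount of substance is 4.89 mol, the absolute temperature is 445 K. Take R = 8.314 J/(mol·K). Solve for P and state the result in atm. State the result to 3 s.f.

61.8 atm

P is given directly by: P = nRT/V.
V = 0.102 ft³ = 0.002888 m³; n = 4.89 mol; T = 445 K; R = 8.314 J/(mol·K).
P = 6.264×10^6 Pa
6.264×10^6 Pa × (1 atm / 1.013×10^5 Pa) = 61.82 atm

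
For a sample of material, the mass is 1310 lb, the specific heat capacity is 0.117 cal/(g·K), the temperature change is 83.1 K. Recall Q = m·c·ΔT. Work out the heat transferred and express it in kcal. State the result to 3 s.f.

Directly: Q = mcΔT.
m = 1310 lb = 594.2 kg; c = 0.117 cal/(g·K) = 489.5 J/(kg·K); ΔT = 83.1 K.
Q = 2.417×10^7 J  (the unit combination reduces to kg·m²/s² = J)
2.417×10^7 J × (1 kcal / 4184 J) = 5777 kcal

5780 kcal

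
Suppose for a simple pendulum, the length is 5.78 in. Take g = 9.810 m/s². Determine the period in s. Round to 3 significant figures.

Directly: T = 2π√(L/g).
L = 5.78 in = 0.1468 m; g = 9.810 m/s².
T = 0.7686 s

0.769 s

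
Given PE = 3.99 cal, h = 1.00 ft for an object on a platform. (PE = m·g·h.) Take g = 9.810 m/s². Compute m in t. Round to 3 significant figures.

Rearranging: m = PE/(g·h).
PE = 3.99 cal = 16.69 J; h = 1.00 ft = 0.3048 m; g = 9.810 m/s².
m = 5.583 kg
5.583 kg × (1 t / 1000 kg) = 0.005583 t

0.00558 t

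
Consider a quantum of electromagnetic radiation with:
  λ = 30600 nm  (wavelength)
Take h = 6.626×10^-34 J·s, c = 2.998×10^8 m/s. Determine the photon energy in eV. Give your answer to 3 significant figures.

Directly: E = hc/λ.
λ = 30600 nm = 3.060×10^-5 m; h = 6.626×10^-34 J·s; c = 2.998×10^8 m/s.
E = 6.492×10^-21 J  (the unit combination reduces to kg·m²/s² = J)
6.492×10^-21 J × (1 eV / 1.602×10^-19 J) = 0.04052 eV

0.0405 eV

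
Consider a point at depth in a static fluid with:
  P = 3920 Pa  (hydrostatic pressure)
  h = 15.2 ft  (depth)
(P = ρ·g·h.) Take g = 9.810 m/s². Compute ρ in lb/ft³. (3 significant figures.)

5.38 lb/ft³

Solving P = ρ·g·h for ρ: ρ = P/(g·h).
P = 3920 Pa; h = 15.2 ft = 4.633 m; g = 9.810 m/s².
ρ = 86.25 kg/m³
86.25 kg/m³ × (1 lb/ft³ / 16.02 kg/m³) = 5.384 lb/ft³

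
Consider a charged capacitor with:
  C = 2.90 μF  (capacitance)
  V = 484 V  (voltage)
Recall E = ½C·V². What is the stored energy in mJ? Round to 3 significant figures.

Directly: E = ½CV².
C = 2.90 μF = 2.900×10^-6 F; V = 484 V.
E = 0.3397 J  (the unit combination reduces to kg·m²/s² = J)
0.3397 J × (1 mJ / 0.001000 J) = 339.7 mJ

340 mJ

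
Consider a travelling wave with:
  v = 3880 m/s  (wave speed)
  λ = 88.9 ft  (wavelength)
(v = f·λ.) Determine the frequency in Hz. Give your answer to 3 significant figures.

143 Hz

Rearranging v = f·λ for f: f = v/λ.
v = 3880 m/s; λ = 88.9 ft = 27.10 m.
f = 143.2 Hz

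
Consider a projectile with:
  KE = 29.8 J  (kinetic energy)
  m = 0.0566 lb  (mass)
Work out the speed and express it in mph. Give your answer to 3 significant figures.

108 mph

Solving KE = ½mv² for v: v = √(2·KE/m).
KE = 29.8 J; m = 0.0566 lb = 0.02567 kg.
v = 48.18 m/s
48.18 m/s × (1 mph / 0.4470 m/s) = 107.8 mph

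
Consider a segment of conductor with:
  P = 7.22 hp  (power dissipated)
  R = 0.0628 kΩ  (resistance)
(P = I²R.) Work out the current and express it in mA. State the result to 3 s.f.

Solving P = I²R for I: I = √(P/R).
P = 7.22 hp = 5384 W; R = 0.0628 kΩ = 62.80 Ω.
I = 9.259 A
9.259 A × (1 mA / 0.001000 A) = 9259 mA

9260 mA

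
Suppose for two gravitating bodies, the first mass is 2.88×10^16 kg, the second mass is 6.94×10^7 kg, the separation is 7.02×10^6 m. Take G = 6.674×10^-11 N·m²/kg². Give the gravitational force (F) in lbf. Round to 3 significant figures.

Directly: F = Gm₁m₂/r².
m₁ = 2.88×10^16 kg; m₂ = 6.94×10^7 kg; r = 7.02×10^6 m; G = 6.674×10^-11 N·m²/kg².
F = 2.707 N
2.707 N × (1 lbf / 4.448 N) = 0.6085 lbf

0.609 lbf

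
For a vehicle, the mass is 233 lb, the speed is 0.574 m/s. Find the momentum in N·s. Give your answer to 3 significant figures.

60.7 N·s

p is given directly by: p = mv.
m = 233 lb = 105.7 kg; v = 0.574 m/s.
p = 60.66 kg·m/s
Since 1 N·s = 1 kg·m/s, 60.66 N·s.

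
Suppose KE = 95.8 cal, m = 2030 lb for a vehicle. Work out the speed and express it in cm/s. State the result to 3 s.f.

Rearranging: v = √(2·KE/m).
KE = 95.8 cal = 400.8 J; m = 2030 lb = 920.8 kg.
v = 0.9331 m/s
0.9331 m/s × (1 cm/s / 0.01000 m/s) = 93.31 cm/s

93.3 cm/s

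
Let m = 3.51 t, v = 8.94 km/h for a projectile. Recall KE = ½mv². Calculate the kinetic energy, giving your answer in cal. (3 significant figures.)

2590 cal

Directly: KE = ½mv².
m = 3.51 t = 3510 kg; v = 8.94 km/h = 2.483 m/s.
KE = 10823 J
10823 J × (1 cal / 4.184 J) = 2587 cal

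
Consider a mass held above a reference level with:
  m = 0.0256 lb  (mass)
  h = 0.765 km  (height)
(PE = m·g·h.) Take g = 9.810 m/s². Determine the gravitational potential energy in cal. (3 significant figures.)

Directly: PE = mgh.
m = 0.0256 lb = 0.01161 kg; h = 0.765 km = 765.0 m; g = 9.810 m/s².
PE = 87.14 J
87.14 J × (1 cal / 4.184 J) = 20.83 cal

20.8 cal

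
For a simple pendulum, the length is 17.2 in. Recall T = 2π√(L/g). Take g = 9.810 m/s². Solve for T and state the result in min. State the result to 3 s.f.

Directly: T = 2π√(L/g).
L = 17.2 in = 0.4369 m; g = 9.810 m/s².
T = 1.326 s
1.326 s × (1 min / 60.00 s) = 0.02210 min

0.0221 min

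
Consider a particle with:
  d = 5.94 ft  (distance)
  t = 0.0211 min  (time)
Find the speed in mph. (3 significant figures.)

v is given directly by: v = d/t.
d = 5.94 ft = 1.811 m; t = 0.0211 min = 1.266 s.
v = 1.430 m/s
1.430 m/s × (1 mph / 0.4470 m/s) = 3.199 mph

3.20 mph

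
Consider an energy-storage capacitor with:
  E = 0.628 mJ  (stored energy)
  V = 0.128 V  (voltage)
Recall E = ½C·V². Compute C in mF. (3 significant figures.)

76.7 mF

Solving E = ½C·V² for C: C = 2E/V².
E = 0.628 mJ = 6.280×10^-4 J; V = 0.128 V.
C = 0.07666 F
0.07666 F × (1 mF / 0.001000 F) = 76.66 mF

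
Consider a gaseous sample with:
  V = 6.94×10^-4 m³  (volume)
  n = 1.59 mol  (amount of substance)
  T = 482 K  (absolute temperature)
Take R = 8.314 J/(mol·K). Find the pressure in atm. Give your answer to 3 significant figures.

From the ideal-gas law: P = nRT/V.
V = 6.94×10^-4 m³; n = 1.59 mol; T = 482 K; R = 8.314 J/(mol·K).
P = 9.181×10^6 Pa  (the unit combination reduces to kg/(m·s²) = Pa)
9.181×10^6 Pa × (1 atm / 1.013×10^5 Pa) = 90.61 atm

90.6 atm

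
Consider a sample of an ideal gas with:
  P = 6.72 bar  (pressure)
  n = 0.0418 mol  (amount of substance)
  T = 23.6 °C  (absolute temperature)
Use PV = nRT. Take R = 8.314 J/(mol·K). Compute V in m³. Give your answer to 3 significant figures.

1.53×10^-4 m³

Rearranging: V = nRT/P.
P = 6.72 bar = 6.720×10^5 Pa; n = 0.0418 mol; T = 23.6 °C = 296.8 K; R = 8.314 J/(mol·K).
V = 1.535×10^-4 m³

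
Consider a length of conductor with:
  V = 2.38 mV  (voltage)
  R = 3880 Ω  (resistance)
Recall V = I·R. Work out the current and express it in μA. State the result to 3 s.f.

Rearranging: I = V/R.
V = 2.38 mV = 0.002380 V; R = 3880 Ω.
I = 6.134×10^-7 A
6.134×10^-7 A × (1 μA / 1.000×10^-6 A) = 0.6134 μA

0.613 μA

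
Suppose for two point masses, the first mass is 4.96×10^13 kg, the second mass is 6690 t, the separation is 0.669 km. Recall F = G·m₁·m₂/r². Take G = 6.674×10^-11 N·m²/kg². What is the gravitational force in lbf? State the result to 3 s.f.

11100 lbf

From Newton's law of gravitation: F = Gm₁m₂/r².
m₁ = 4.96×10^13 kg; m₂ = 6690 t = 6.690×10^6 kg; r = 0.669 km = 669.0 m; G = 6.674×10^-11 N·m²/kg².
F = 49481 N
49481 N × (1 lbf / 4.448 N) = 11124 lbf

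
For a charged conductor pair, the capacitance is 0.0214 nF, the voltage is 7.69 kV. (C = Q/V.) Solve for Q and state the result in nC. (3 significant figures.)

Solving C = Q/V for Q: Q = CV.
C = 0.0214 nF = 2.140×10^-11 F; V = 7.69 kV = 7690 V.
Q = 1.646×10^-7 C
1.646×10^-7 C × (1 nC / 1.000×10^-9 C) = 164.6 nC

165 nC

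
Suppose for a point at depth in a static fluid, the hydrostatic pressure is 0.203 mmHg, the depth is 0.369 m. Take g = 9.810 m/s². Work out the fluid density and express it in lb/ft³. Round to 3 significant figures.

Solving P = ρ·g·h for ρ: ρ = P/(g·h).
P = 0.203 mmHg = 27.06 Pa; h = 0.369 m; g = 9.810 m/s².
ρ = 7.477 kg/m³
7.477 kg/m³ × (1 lb/ft³ / 16.02 kg/m³) = 0.4667 lb/ft³

0.467 lb/ft³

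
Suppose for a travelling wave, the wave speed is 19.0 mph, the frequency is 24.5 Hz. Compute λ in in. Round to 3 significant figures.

13.6 in

Rearranging v = f·λ for λ: λ = v/f.
v = 19.0 mph = 8.494 m/s; f = 24.5 Hz.
λ = 0.3467 m
0.3467 m × (1 in / 0.02540 m) = 13.65 in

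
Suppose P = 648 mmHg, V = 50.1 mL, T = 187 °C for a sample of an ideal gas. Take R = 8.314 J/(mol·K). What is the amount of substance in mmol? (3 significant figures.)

1.13 mmol

Solving PV = nRT for n: n = PV/(RT).
P = 648 mmHg = 86393 Pa; V = 50.1 mL = 5.010×10^-5 m³; T = 187 °C = 460.1 K; R = 8.314 J/(mol·K).
n = 0.001131 mol
0.001131 mol × (1 mmol / 0.001000 mol) = 1.131 mmol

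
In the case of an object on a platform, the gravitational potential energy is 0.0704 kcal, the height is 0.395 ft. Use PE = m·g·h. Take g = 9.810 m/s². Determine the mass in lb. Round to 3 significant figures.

550 lb

Solving PE = m·g·h for m: m = PE/(g·h).
PE = 0.0704 kcal = 294.6 J; h = 0.395 ft = 0.1204 m; g = 9.810 m/s².
m = 249.4 kg
249.4 kg × (1 lb / 0.4536 kg) = 549.8 lb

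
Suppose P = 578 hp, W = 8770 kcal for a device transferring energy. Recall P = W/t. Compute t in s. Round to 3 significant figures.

Rearranging: t = W/P.
P = 578 hp = 4.310×10^5 W; W = 8770 kcal = 3.669×10^7 J.
t = 85.13 s

85.1 s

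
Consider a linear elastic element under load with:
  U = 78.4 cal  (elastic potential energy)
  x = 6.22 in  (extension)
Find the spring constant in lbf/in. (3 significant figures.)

150 lbf/in

Rearranging U = ½k·x² for k: k = 2U/x².
U = 78.4 cal = 328.0 J; x = 6.22 in = 0.1580 m.
k = 26284 N/m
26284 N/m × (1 lbf/in / 175.1 N/m) = 150.1 lbf/in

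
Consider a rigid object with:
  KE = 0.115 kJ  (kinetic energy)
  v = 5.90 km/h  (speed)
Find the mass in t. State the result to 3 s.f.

0.0856 t

Rearranging: m = 2·KE/v².
KE = 0.115 kJ = 115.0 J; v = 5.90 km/h = 1.639 m/s.
m = 85.63 kg
85.63 kg × (1 t / 1000 kg) = 0.08563 t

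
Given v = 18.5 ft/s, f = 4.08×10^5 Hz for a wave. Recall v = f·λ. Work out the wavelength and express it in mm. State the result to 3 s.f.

Rearranging v = f·λ for λ: λ = v/f.
v = 18.5 ft/s = 5.639 m/s; f = 4.08×10^5 Hz.
λ = 1.382×10^-5 m
1.382×10^-5 m × (1 mm / 0.001000 m) = 0.01382 mm

0.0138 mm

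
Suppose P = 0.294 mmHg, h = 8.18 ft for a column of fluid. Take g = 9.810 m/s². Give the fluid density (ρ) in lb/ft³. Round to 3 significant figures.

0.100 lb/ft³

Rearranging P = ρ·g·h for ρ: ρ = P/(g·h).
P = 0.294 mmHg = 39.20 Pa; h = 8.18 ft = 2.493 m; g = 9.810 m/s².
ρ = 1.603 kg/m³
1.603 kg/m³ × (1 lb/ft³ / 16.02 kg/m³) = 0.1000 lb/ft³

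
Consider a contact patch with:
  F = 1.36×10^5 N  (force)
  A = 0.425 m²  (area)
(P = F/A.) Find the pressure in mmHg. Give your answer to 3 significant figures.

2400 mmHg

Directly: P = F/A.
F = 1.36×10^5 N; A = 0.425 m².
P = 3.200×10^5 Pa
3.200×10^5 Pa × (1 mmHg / 133.3 Pa) = 2400 mmHg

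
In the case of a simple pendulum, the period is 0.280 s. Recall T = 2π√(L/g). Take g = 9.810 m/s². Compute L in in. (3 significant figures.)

0.767 in

Rearranging T = 2π√(L/g) for L: L = g·(T/2π)².
T = 0.280 s; g = 9.810 m/s².
L = 0.01948 m
0.01948 m × (1 in / 0.02540 m) = 0.7670 in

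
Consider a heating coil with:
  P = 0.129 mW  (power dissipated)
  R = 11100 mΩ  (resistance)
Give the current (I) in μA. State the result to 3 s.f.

3410 μA

Solving P = I²R for I: I = √(P/R).
P = 0.129 mW = 1.290×10^-4 W; R = 11100 mΩ = 11.10 Ω.
I = 0.003409 A
0.003409 A × (1 μA / 1.000×10^-6 A) = 3409 μA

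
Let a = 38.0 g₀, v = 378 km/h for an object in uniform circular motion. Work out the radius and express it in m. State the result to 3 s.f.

Rearranging a = v²/r for r: r = v²/a.
a = 38.0 g₀ = 372.7 m/s²; v = 378 km/h = 105.0 m/s.
r = 29.59 m

29.6 m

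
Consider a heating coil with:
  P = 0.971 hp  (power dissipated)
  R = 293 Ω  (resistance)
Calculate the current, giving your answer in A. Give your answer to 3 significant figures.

Rearranging: I = √(P/R).
P = 0.971 hp = 724.1 W; R = 293 Ω.
I = 1.572 A

1.57 A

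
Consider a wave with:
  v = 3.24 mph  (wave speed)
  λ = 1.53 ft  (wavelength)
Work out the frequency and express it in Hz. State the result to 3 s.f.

3.11 Hz

Solving v = f·λ for f: f = v/λ.
v = 3.24 mph = 1.448 m/s; λ = 1.53 ft = 0.4663 m.
f = 3.106 Hz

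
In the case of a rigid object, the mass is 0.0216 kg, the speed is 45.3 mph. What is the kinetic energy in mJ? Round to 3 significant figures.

4430 mJ

KE is given directly by: KE = ½mv².
m = 0.0216 kg; v = 45.3 mph = 20.25 m/s.
KE = 4.429 J  (the unit combination reduces to kg·m²/s² = J)
4.429 J × (1 mJ / 0.001000 J) = 4429 mJ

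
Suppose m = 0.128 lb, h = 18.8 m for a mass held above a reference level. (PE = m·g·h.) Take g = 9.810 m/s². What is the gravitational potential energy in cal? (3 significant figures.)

2.56 cal

Directly: PE = mgh.
m = 0.128 lb = 0.05806 kg; h = 18.8 m; g = 9.810 m/s².
PE = 10.71 J
10.71 J × (1 cal / 4.184 J) = 2.559 cal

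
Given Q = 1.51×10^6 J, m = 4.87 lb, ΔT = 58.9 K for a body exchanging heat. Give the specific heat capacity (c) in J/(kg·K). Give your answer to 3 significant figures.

11600 J/(kg·K)

Rearranging Q = m·c·ΔT for c: c = Q/(m·ΔT).
Q = 1.51×10^6 J; m = 4.87 lb = 2.209 kg; ΔT = 58.9 K.
c = 11606 J/(kg·K)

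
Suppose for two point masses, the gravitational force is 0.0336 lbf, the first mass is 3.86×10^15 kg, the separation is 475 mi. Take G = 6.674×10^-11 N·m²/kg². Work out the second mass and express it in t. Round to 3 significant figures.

From Newton's law of gravitation: m₂ = F·r²/(G·m₁).
F = 0.0336 lbf = 0.1495 N; m₁ = 3.86×10^15 kg; r = 475 mi = 7.644×10^5 m; G = 6.674×10^-11 N·m²/kg².
m₂ = 3.390×10^5 kg
3.390×10^5 kg × (1 t / 1000 kg) = 339.0 t

339 t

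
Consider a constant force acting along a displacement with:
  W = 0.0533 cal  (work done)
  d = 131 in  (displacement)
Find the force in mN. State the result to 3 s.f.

Rearranging W = F·d for F: F = W/d.
W = 0.0533 cal = 0.2230 J; d = 131 in = 3.327 m.
F = 0.06702 N  (the unit combination reduces to kg·m/s² = N)
0.06702 N × (1 mN / 0.001000 N) = 67.02 mN

67.0 mN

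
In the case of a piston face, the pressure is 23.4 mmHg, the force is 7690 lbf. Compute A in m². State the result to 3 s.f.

11.0 m²

Rearranging P = F/A for A: A = F/P.
P = 23.4 mmHg = 3120 Pa; F = 7690 lbf = 34207 N.
A = 10.96 m²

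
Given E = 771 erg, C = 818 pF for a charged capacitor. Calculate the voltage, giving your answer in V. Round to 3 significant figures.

434 V

Solving E = ½C·V² for V: V = √(2E/C).
E = 771 erg = 7.710×10^-5 J; C = 818 pF = 8.180×10^-10 F.
V = 434.2 V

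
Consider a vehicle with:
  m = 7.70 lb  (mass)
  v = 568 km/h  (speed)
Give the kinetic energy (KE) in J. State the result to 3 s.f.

KE is given directly by: KE = ½mv².
m = 7.70 lb = 3.493 kg; v = 568 km/h = 157.8 m/s.
KE = 43473 J

43500 J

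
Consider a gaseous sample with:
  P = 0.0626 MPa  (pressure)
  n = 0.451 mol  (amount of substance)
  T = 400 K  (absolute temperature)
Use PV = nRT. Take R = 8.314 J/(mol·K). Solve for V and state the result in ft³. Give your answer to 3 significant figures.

Rearranging PV = nRT for V: V = nRT/P.
P = 0.0626 MPa = 62600 Pa; n = 0.451 mol; T = 400 K; R = 8.314 J/(mol·K).
V = 0.02396 m³
0.02396 m³ × (1 ft³ / 0.02832 m³) = 0.8461 ft³

0.846 ft³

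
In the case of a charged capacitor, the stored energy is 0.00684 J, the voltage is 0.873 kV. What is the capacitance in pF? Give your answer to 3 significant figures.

17900 pF

Rearranging: C = 2E/V².
E = 0.00684 J; V = 0.873 kV = 873.0 V.
C = 1.795×10^-8 F
1.795×10^-8 F × (1 pF / 1.000×10^-12 F) = 17950 pF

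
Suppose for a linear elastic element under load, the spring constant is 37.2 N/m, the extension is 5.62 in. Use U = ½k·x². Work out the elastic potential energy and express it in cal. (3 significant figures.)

U is given directly by: U = ½kx².
k = 37.2 N/m; x = 5.62 in = 0.1427 m.
U = 0.3790 J
0.3790 J × (1 cal / 4.184 J) = 0.09059 cal

0.0906 cal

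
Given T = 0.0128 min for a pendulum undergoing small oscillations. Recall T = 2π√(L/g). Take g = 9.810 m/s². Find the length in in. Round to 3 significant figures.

Solving T = 2π√(L/g) for L: L = g·(T/2π)².
T = 0.0128 min = 0.7680 s; g = 9.810 m/s².
L = 0.1466 m
0.1466 m × (1 in / 0.02540 m) = 5.770 in

5.77 in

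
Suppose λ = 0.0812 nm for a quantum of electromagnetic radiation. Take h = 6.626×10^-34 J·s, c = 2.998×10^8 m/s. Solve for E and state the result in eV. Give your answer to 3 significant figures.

Directly: E = hc/λ.
λ = 0.0812 nm = 8.120×10^-11 m; h = 6.626×10^-34 J·s; c = 2.998×10^8 m/s.
E = 2.446×10^-15 J  (the unit combination reduces to kg·m²/s² = J)
2.446×10^-15 J × (1 eV / 1.602×10^-19 J) = 15269 eV

15300 eV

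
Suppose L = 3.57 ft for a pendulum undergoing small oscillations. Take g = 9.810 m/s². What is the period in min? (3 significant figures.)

0.0349 min

Directly: T = 2π√(L/g).
L = 3.57 ft = 1.088 m; g = 9.810 m/s².
T = 2.093 s
2.093 s × (1 min / 60.00 s) = 0.03488 min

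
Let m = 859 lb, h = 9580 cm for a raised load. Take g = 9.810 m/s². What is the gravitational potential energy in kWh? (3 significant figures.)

Directly: PE = mgh.
m = 859 lb = 389.6 kg; h = 9580 cm = 95.80 m; g = 9.810 m/s².
PE = 3.662×10^5 J
3.662×10^5 J × (1 kWh / 3.600×10^6 J) = 0.1017 kWh

0.102 kWh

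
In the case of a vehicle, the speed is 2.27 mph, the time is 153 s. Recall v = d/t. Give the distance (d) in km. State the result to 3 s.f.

Rearranging v = d/t for d: d = v·t.
v = 2.27 mph = 1.015 m/s; t = 153 s.
d = 155.3 m
155.3 m × (1 km / 1000 m) = 0.1553 km

0.155 km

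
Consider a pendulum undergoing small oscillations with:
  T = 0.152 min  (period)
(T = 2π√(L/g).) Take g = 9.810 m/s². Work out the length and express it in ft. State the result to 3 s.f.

67.8 ft

Rearranging: L = g·(T/2π)².
T = 0.152 min = 9.120 s; g = 9.810 m/s².
L = 20.67 m
20.67 m × (1 ft / 0.3048 m) = 67.81 ft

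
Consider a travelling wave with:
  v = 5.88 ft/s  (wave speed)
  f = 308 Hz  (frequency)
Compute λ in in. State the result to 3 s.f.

Solving v = f·λ for λ: λ = v/f.
v = 5.88 ft/s = 1.792 m/s; f = 308 Hz.
λ = 0.005819 m
0.005819 m × (1 in / 0.02540 m) = 0.2291 in

0.229 in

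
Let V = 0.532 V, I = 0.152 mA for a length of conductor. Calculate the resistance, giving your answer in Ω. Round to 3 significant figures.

3500 Ω

Rearranging V = I·R for R: R = V/I.
V = 0.532 V; I = 0.152 mA = 1.520×10^-4 A.
R = 3500 Ω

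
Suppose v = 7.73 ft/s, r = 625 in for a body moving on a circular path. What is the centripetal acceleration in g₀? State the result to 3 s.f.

a is given directly by: a = v²/r.
v = 7.73 ft/s = 2.356 m/s; r = 625 in = 15.88 m.
a = 0.3497 m/s²
0.3497 m/s² × (1 g₀ / 9.807 m/s²) = 0.03566 g₀

0.0357 g₀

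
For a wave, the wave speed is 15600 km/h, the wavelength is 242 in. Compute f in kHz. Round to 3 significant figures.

Solving v = f·λ for f: f = v/λ.
v = 15600 km/h = 4333 m/s; λ = 242 in = 6.147 m.
f = 705.0 Hz
705.0 Hz × (1 kHz / 1000 Hz) = 0.7050 kHz

0.705 kHz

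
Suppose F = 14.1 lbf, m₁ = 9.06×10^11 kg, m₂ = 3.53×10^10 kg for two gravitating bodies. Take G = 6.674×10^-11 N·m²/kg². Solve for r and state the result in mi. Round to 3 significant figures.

115 mi

Rearranging: r = √(G·m₁m₂/F).
F = 14.1 lbf = 62.72 N; m₁ = 9.06×10^11 kg; m₂ = 3.53×10^10 kg; G = 6.674×10^-11 N·m²/kg².
r = 1.845×10^5 m
1.845×10^5 m × (1 mi / 1609 m) = 114.6 mi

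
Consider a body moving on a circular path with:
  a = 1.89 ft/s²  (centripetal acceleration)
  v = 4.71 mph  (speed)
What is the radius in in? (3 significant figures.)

303 in

Rearranging a = v²/r for r: r = v²/a.
a = 1.89 ft/s² = 0.5761 m/s²; v = 4.71 mph = 2.106 m/s.
r = 7.696 m
7.696 m × (1 in / 0.02540 m) = 303.0 in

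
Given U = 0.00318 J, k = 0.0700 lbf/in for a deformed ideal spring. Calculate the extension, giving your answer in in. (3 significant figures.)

Rearranging: x = √(2U/k).
U = 0.00318 J; k = 0.0700 lbf/in = 12.26 N/m.
x = 0.02278 m
0.02278 m × (1 in / 0.02540 m) = 0.8967 in

0.897 in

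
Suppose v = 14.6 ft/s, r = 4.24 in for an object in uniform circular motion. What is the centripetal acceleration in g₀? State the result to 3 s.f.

18.8 g₀

Directly: a = v²/r.
v = 14.6 ft/s = 4.450 m/s; r = 4.24 in = 0.1077 m.
a = 183.9 m/s²
183.9 m/s² × (1 g₀ / 9.807 m/s²) = 18.75 g₀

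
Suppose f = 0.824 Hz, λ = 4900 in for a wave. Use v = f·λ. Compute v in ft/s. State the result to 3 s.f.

Directly: v = fλ.
f = 0.824 Hz; λ = 4900 in = 124.5 m.
v = 102.6 m/s
102.6 m/s × (1 ft/s / 0.3048 m/s) = 336.5 ft/s

336 ft/s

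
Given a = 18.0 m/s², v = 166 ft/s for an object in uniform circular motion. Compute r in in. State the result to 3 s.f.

5600 in

Solving a = v²/r for r: r = v²/a.
a = 18.0 m/s²; v = 166 ft/s = 50.60 m/s.
r = 142.2 m
142.2 m × (1 in / 0.02540 m) = 5599 in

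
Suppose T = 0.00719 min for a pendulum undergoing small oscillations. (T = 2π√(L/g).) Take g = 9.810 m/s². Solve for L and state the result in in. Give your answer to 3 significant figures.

Rearranging T = 2π√(L/g) for L: L = g·(T/2π)².
T = 0.00719 min = 0.4314 s; g = 9.810 m/s².
L = 0.04625 m
0.04625 m × (1 in / 0.02540 m) = 1.821 in

1.82 in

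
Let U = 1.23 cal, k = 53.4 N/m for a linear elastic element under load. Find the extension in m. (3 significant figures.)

Rearranging: x = √(2U/k).
U = 1.23 cal = 5.146 J; k = 53.4 N/m.
x = 0.4390 m

0.439 m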